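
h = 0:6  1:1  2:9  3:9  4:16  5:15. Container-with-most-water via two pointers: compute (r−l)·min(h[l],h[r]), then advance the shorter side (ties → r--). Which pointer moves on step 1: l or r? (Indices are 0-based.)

l

l=0 r=5: min(6,15)*5=30 best=30 *, l++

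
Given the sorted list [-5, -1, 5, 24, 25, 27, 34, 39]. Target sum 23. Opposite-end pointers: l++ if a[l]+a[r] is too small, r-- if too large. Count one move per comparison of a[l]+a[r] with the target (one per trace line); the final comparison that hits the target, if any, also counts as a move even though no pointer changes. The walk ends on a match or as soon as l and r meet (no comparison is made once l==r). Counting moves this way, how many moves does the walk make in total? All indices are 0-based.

[0,7] -5+39=34 >23 → r--
[0,6] -5+34=29 >23 → r--
[0,5] -5+27=22 <23 → l++
[1,5] -1+27=26 >23 → r--
[1,4] -1+25=24 >23 → r--
[1,3] -1+24=23 → found

6 moves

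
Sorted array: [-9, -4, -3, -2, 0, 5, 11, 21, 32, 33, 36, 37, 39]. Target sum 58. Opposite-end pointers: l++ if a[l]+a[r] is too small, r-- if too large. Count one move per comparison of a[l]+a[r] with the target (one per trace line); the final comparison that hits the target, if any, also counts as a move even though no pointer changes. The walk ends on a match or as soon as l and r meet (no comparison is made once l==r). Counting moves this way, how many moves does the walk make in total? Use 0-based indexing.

[0,12] -9+39=30 <58 → l++
[1,12] -4+39=35 <58 → l++
[2,12] -3+39=36 <58 → l++
[3,12] -2+39=37 <58 → l++
[4,12] 0+39=39 <58 → l++
[5,12] 5+39=44 <58 → l++
[6,12] 11+39=50 <58 → l++
[7,12] 21+39=60 >58 → r--
[7,11] 21+37=58 → found

9 moves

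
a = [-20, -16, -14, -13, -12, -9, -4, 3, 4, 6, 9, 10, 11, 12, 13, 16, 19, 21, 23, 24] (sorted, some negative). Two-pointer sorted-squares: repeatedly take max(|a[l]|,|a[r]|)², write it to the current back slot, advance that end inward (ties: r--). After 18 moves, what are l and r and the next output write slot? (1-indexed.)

l=1 r=20: |-20|<=|24| out[20]=576, r--
l=1 r=19: |-20|<=|23| out[19]=529, r--
l=1 r=18: |-20|<=|21| out[18]=441, r--
l=1 r=17: |-20|>|19| out[17]=400, l++
l=2 r=17: |-16|<=|19| out[16]=361, r--
l=2 r=16: |-16|<=|16| out[15]=256, r--
l=2 r=15: |-16|>|13| out[14]=256, l++
l=3 r=15: |-14|>|13| out[13]=196, l++
l=4 r=15: |-13|<=|13| out[12]=169, r--
l=4 r=14: |-13|>|12| out[11]=169, l++
l=5 r=14: |-12|<=|12| out[10]=144, r--
l=5 r=13: |-12|>|11| out[9]=144, l++
l=6 r=13: |-9|<=|11| out[8]=121, r--
l=6 r=12: |-9|<=|10| out[7]=100, r--
l=6 r=11: |-9|<=|9| out[6]=81, r--
l=6 r=10: |-9|>|6| out[5]=81, l++
l=7 r=10: |-4|<=|6| out[4]=36, r--
l=7 r=9: |-4|<=|4| out[3]=16, r--

l=7, r=8, next write slot=2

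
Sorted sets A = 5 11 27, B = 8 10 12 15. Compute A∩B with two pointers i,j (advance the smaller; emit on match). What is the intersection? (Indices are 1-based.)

intersection = []

i=1 j=1: 5<8, i++
i=2 j=1: 11>8, j++
i=2 j=2: 11>10, j++
i=2 j=3: 11<12, i++
i=3 j=3: 27>12, j++
i=3 j=4: 27>15, j++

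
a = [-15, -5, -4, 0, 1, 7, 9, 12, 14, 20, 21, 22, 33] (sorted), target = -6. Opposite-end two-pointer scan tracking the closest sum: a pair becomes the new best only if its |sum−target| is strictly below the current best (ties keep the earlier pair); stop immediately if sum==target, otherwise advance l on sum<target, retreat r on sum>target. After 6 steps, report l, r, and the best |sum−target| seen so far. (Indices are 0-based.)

[0,12] -15+33=18 d=24 * → r--
[0,11] -15+22=7 d=13 * → r--
[0,10] -15+21=6 d=12 * → r--
[0,9] -15+20=5 d=11 * → r--
[0,8] -15+14=-1 d=5 * → r--
[0,7] -15+12=-3 d=3 * → r--

l=0, r=6, best |Δ|=3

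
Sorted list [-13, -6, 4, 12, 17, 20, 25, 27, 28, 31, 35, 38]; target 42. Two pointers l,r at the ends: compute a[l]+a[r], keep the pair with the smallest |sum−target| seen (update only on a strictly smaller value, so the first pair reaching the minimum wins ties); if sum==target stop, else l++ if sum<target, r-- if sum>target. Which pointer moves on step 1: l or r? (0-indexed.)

l

l=0 r=11: -13+38=25 d=17 *, l++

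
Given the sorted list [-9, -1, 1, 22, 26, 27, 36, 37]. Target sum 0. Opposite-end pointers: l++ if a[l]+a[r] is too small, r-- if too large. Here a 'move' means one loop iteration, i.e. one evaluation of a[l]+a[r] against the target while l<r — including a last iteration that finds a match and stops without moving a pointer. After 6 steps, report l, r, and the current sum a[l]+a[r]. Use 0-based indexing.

l=1, r=2, sum=0

l=0 r=7: -9+37=28 >0, r--
l=0 r=6: -9+36=27 >0, r--
l=0 r=5: -9+27=18 >0, r--
l=0 r=4: -9+26=17 >0, r--
l=0 r=3: -9+22=13 >0, r--
l=0 r=2: -9+1=-8 <0, l++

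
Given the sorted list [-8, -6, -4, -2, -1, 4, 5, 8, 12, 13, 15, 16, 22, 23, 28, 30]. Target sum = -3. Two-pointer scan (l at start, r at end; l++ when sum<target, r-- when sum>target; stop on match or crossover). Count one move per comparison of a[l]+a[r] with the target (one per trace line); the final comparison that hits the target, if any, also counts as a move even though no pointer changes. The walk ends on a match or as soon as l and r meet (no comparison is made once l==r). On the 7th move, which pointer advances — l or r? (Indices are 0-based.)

[0,15] -8+30=22 >-3 → r--
[0,14] -8+28=20 >-3 → r--
[0,13] -8+23=15 >-3 → r--
[0,12] -8+22=14 >-3 → r--
[0,11] -8+16=8 >-3 → r--
[0,10] -8+15=7 >-3 → r--
[0,9] -8+13=5 >-3 → r--

r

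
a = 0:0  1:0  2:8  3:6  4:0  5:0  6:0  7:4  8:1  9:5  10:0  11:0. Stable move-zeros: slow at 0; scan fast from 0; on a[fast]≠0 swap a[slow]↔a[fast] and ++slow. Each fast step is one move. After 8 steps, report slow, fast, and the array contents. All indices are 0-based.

slow=3, fast=8, a=[8, 6, 4, 0, 0, 0, 0, 0, 1, 5, 0, 0]

(s=0,f=0) a[fast]=0 → fast++
(s=0,f=1) a[fast]=0 → fast++
(s=0,f=2) a[fast]=8≠0 swap→a[0]=8 → slow++,fast++
(s=1,f=3) a[fast]=6≠0 swap→a[1]=6 → slow++,fast++
(s=2,f=4) a[fast]=0 → fast++
(s=2,f=5) a[fast]=0 → fast++
(s=2,f=6) a[fast]=0 → fast++
(s=2,f=7) a[fast]=4≠0 swap→a[2]=4 → slow++,fast++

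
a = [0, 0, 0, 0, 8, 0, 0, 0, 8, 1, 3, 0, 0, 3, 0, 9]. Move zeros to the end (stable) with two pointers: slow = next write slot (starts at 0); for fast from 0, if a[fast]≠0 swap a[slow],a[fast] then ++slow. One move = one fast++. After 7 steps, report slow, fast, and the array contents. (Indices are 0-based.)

slow=1, fast=7, a=[8, 0, 0, 0, 0, 0, 0, 0, 8, 1, 3, 0, 0, 3, 0, 9]

slow=0 fast=0: a[fast]=0, fast++
slow=0 fast=1: a[fast]=0, fast++
slow=0 fast=2: a[fast]=0, fast++
slow=0 fast=3: a[fast]=0, fast++
slow=0 fast=4: a[fast]=8≠0 swap→a[0]=8, slow++,fast++
slow=1 fast=5: a[fast]=0, fast++
slow=1 fast=6: a[fast]=0, fast++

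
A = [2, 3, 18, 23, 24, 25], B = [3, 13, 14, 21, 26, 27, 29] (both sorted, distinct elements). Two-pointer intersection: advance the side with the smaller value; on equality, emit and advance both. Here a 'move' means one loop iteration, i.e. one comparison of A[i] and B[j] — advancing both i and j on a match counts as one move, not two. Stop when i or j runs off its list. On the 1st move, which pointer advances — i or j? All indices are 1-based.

i

[i=1,j=1] 2<3 → i++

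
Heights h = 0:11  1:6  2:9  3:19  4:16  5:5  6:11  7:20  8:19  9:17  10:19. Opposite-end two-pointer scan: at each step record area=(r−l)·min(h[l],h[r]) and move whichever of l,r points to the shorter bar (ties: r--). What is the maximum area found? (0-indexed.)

max area = 133

[0,10] min(11,19)*10=110 best=110 * → l++
[1,10] min(6,19)*9=54 best=110 → l++
[2,10] min(9,19)*8=72 best=110 → l++
[3,10] min(19,19)*7=133 best=133 * → r--
[3,9] min(19,17)*6=102 best=133 → r--
[3,8] min(19,19)*5=95 best=133 → r--
[3,7] min(19,20)*4=76 best=133 → l++
[4,7] min(16,20)*3=48 best=133 → l++
[5,7] min(5,20)*2=10 best=133 → l++
[6,7] min(11,20)*1=11 best=133 → l++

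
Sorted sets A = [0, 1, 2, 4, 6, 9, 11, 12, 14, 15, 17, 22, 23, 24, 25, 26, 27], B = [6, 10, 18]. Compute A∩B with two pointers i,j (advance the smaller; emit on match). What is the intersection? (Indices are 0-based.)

i=0 j=0: 0<6, i++
i=1 j=0: 1<6, i++
i=2 j=0: 2<6, i++
i=3 j=0: 4<6, i++
i=4 j=0: 6==6 emit, i++,j++
i=5 j=1: 9<10, i++
i=6 j=1: 11>10, j++
i=6 j=2: 11<18, i++
i=7 j=2: 12<18, i++
i=8 j=2: 14<18, i++
i=9 j=2: 15<18, i++
i=10 j=2: 17<18, i++
i=11 j=2: 22>18, j++

intersection = [6]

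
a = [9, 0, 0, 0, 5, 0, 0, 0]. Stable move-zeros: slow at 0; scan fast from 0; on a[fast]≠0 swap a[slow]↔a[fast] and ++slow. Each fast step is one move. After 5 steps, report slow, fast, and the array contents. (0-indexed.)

slow=2, fast=5, a=[9, 5, 0, 0, 0, 0, 0, 0]

(s=0,f=0) a[fast]=9≠0 swap→a[0]=9 → slow++,fast++
(s=1,f=1) a[fast]=0 → fast++
(s=1,f=2) a[fast]=0 → fast++
(s=1,f=3) a[fast]=0 → fast++
(s=1,f=4) a[fast]=5≠0 swap→a[1]=5 → slow++,fast++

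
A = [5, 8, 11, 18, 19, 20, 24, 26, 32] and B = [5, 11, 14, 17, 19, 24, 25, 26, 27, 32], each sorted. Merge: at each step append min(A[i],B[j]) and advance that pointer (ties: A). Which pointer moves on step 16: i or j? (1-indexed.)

[i=1,j=1] A[i]=5<=B[j]=5 take 5 → i++
[i=2,j=1] A[i]=8>B[j]=5 take 5 → j++
[i=2,j=2] A[i]=8<=B[j]=11 take 8 → i++
[i=3,j=2] A[i]=11<=B[j]=11 take 11 → i++
[i=4,j=2] A[i]=18>B[j]=11 take 11 → j++
[i=4,j=3] A[i]=18>B[j]=14 take 14 → j++
[i=4,j=4] A[i]=18>B[j]=17 take 17 → j++
[i=4,j=5] A[i]=18<=B[j]=19 take 18 → i++
[i=5,j=5] A[i]=19<=B[j]=19 take 19 → i++
[i=6,j=5] A[i]=20>B[j]=19 take 19 → j++
[i=6,j=6] A[i]=20<=B[j]=24 take 20 → i++
[i=7,j=6] A[i]=24<=B[j]=24 take 24 → i++
[i=8,j=6] A[i]=26>B[j]=24 take 24 → j++
[i=8,j=7] A[i]=26>B[j]=25 take 25 → j++
[i=8,j=8] A[i]=26<=B[j]=26 take 26 → i++
[i=9,j=8] A[i]=32>B[j]=26 take 26 → j++

j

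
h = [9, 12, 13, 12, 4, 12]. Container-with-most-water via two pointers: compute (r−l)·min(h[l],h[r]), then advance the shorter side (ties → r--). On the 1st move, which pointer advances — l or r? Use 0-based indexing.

[0,5] min(9,12)*5=45 best=45 * → l++

l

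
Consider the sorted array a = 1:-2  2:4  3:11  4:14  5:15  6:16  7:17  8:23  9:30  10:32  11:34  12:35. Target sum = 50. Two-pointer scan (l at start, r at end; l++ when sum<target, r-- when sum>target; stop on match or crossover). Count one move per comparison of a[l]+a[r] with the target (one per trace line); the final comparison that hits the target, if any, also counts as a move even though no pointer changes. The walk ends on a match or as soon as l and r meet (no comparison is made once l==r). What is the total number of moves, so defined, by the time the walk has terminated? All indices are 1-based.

5 moves

l=1 r=12: -2+35=33 <50, l++
l=2 r=12: 4+35=39 <50, l++
l=3 r=12: 11+35=46 <50, l++
l=4 r=12: 14+35=49 <50, l++
l=5 r=12: 15+35=50, found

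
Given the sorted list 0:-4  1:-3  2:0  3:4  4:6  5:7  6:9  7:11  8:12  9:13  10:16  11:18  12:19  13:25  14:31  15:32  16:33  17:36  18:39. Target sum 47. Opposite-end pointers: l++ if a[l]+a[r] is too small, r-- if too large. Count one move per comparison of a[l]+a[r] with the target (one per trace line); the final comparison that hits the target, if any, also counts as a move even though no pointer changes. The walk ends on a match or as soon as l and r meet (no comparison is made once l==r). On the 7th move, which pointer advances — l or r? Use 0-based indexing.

r

[0,18] -4+39=35 <47 → l++
[1,18] -3+39=36 <47 → l++
[2,18] 0+39=39 <47 → l++
[3,18] 4+39=43 <47 → l++
[4,18] 6+39=45 <47 → l++
[5,18] 7+39=46 <47 → l++
[6,18] 9+39=48 >47 → r--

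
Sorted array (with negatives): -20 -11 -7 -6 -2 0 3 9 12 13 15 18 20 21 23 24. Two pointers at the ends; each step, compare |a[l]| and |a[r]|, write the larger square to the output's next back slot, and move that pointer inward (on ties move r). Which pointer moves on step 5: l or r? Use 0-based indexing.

l=0 r=15: |-20|<=|24| out[15]=576, r--
l=0 r=14: |-20|<=|23| out[14]=529, r--
l=0 r=13: |-20|<=|21| out[13]=441, r--
l=0 r=12: |-20|<=|20| out[12]=400, r--
l=0 r=11: |-20|>|18| out[11]=400, l++

l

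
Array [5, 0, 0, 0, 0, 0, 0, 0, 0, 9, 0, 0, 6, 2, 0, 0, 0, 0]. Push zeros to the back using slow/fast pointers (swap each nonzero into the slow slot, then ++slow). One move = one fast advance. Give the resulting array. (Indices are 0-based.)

(s=0,f=0) a[fast]=5≠0 swap→a[0]=5 → slow++,fast++
(s=1,f=1) a[fast]=0 → fast++
(s=1,f=2) a[fast]=0 → fast++
(s=1,f=3) a[fast]=0 → fast++
(s=1,f=4) a[fast]=0 → fast++
(s=1,f=5) a[fast]=0 → fast++
(s=1,f=6) a[fast]=0 → fast++
(s=1,f=7) a[fast]=0 → fast++
(s=1,f=8) a[fast]=0 → fast++
(s=1,f=9) a[fast]=9≠0 swap→a[1]=9 → slow++,fast++
(s=2,f=10) a[fast]=0 → fast++
(s=2,f=11) a[fast]=0 → fast++
(s=2,f=12) a[fast]=6≠0 swap→a[2]=6 → slow++,fast++
(s=3,f=13) a[fast]=2≠0 swap→a[3]=2 → slow++,fast++
(s=4,f=14) a[fast]=0 → fast++
(s=4,f=15) a[fast]=0 → fast++
(s=4,f=16) a[fast]=0 → fast++
(s=4,f=17) a[fast]=0 → fast++

[5, 9, 6, 2, 0, 0, 0, 0, 0, 0, 0, 0, 0, 0, 0, 0, 0, 0]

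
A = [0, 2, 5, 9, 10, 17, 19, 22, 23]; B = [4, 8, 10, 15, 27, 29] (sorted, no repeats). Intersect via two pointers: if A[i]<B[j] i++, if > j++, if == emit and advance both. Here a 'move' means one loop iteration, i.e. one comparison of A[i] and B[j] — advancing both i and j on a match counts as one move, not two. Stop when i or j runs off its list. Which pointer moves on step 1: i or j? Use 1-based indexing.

i

[i=1,j=1] 0<4 → i++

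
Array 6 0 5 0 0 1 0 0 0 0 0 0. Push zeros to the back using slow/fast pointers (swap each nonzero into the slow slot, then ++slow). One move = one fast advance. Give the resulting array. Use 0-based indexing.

(s=0,f=0) a[fast]=6≠0 swap→a[0]=6 → slow++,fast++
(s=1,f=1) a[fast]=0 → fast++
(s=1,f=2) a[fast]=5≠0 swap→a[1]=5 → slow++,fast++
(s=2,f=3) a[fast]=0 → fast++
(s=2,f=4) a[fast]=0 → fast++
(s=2,f=5) a[fast]=1≠0 swap→a[2]=1 → slow++,fast++
(s=3,f=6) a[fast]=0 → fast++
(s=3,f=7) a[fast]=0 → fast++
(s=3,f=8) a[fast]=0 → fast++
(s=3,f=9) a[fast]=0 → fast++
(s=3,f=10) a[fast]=0 → fast++
(s=3,f=11) a[fast]=0 → fast++

[6, 5, 1, 0, 0, 0, 0, 0, 0, 0, 0, 0]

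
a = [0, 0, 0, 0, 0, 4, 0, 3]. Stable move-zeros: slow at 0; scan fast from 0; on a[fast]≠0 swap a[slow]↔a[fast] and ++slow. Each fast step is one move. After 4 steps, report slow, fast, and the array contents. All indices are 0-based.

(s=0,f=0) a[fast]=0 → fast++
(s=0,f=1) a[fast]=0 → fast++
(s=0,f=2) a[fast]=0 → fast++
(s=0,f=3) a[fast]=0 → fast++

slow=0, fast=4, a=[0, 0, 0, 0, 0, 4, 0, 3]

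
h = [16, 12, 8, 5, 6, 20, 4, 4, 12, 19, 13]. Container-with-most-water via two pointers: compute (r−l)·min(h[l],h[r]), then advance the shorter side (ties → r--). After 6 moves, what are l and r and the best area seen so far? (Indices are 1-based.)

l=6, r=10, best area=144

l=1 r=11: min(16,13)*10=130 best=130 *, r--
l=1 r=10: min(16,19)*9=144 best=144 *, l++
l=2 r=10: min(12,19)*8=96 best=144, l++
l=3 r=10: min(8,19)*7=56 best=144, l++
l=4 r=10: min(5,19)*6=30 best=144, l++
l=5 r=10: min(6,19)*5=30 best=144, l++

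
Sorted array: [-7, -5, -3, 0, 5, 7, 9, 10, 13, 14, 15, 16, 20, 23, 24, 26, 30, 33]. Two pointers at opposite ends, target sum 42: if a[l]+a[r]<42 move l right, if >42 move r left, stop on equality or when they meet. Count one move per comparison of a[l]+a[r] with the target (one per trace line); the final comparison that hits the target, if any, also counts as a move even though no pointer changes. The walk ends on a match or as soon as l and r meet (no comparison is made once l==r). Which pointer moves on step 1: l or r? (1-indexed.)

l=1 r=18: -7+33=26 <42, l++

l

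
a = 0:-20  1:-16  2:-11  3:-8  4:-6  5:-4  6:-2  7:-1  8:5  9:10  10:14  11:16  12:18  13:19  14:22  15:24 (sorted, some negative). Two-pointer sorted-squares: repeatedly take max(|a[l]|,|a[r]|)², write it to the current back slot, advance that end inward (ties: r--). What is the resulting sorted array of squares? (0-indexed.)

l=0 r=15: |-20|<=|24| out[15]=576, r--
l=0 r=14: |-20|<=|22| out[14]=484, r--
l=0 r=13: |-20|>|19| out[13]=400, l++
l=1 r=13: |-16|<=|19| out[12]=361, r--
l=1 r=12: |-16|<=|18| out[11]=324, r--
l=1 r=11: |-16|<=|16| out[10]=256, r--
l=1 r=10: |-16|>|14| out[9]=256, l++
l=2 r=10: |-11|<=|14| out[8]=196, r--
l=2 r=9: |-11|>|10| out[7]=121, l++
l=3 r=9: |-8|<=|10| out[6]=100, r--
l=3 r=8: |-8|>|5| out[5]=64, l++
l=4 r=8: |-6|>|5| out[4]=36, l++
l=5 r=8: |-4|<=|5| out[3]=25, r--
l=5 r=7: |-4|>|-1| out[2]=16, l++
l=6 r=7: |-2|>|-1| out[1]=4, l++
l=7 r=7: |-1|<=|-1| out[0]=1, r--

[1, 4, 16, 25, 36, 64, 100, 121, 196, 256, 256, 324, 361, 400, 484, 576]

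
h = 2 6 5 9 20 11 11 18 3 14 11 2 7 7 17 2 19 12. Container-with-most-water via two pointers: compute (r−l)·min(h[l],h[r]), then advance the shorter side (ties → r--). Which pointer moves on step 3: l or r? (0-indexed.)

[0,17] min(2,12)*17=34 best=34 * → l++
[1,17] min(6,12)*16=96 best=96 * → l++
[2,17] min(5,12)*15=75 best=96 → l++

l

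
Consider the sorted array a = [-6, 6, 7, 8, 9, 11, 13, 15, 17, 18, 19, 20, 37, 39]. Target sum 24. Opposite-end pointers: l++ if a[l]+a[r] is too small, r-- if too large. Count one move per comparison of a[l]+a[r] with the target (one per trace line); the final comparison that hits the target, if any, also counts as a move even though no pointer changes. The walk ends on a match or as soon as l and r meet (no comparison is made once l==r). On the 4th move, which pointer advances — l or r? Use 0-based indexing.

l=0 r=13: -6+39=33 >24, r--
l=0 r=12: -6+37=31 >24, r--
l=0 r=11: -6+20=14 <24, l++
l=1 r=11: 6+20=26 >24, r--

r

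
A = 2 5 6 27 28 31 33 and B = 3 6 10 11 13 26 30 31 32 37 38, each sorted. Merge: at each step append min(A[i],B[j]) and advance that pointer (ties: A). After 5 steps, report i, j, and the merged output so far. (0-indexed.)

[i=0,j=0] A[i]=2<=B[j]=3 take 2 → i++
[i=1,j=0] A[i]=5>B[j]=3 take 3 → j++
[i=1,j=1] A[i]=5<=B[j]=6 take 5 → i++
[i=2,j=1] A[i]=6<=B[j]=6 take 6 → i++
[i=3,j=1] A[i]=27>B[j]=6 take 6 → j++

i=3, j=2, merged so far=[2, 3, 5, 6, 6]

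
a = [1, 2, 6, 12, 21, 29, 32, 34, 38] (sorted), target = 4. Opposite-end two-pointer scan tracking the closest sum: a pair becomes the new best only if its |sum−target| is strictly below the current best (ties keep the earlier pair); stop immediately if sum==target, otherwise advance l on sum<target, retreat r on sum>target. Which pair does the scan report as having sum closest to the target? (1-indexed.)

l=1 r=9: 1+38=39 d=35 *, r--
l=1 r=8: 1+34=35 d=31 *, r--
l=1 r=7: 1+32=33 d=29 *, r--
l=1 r=6: 1+29=30 d=26 *, r--
l=1 r=5: 1+21=22 d=18 *, r--
l=1 r=4: 1+12=13 d=9 *, r--
l=1 r=3: 1+6=7 d=3 *, r--
l=1 r=2: 1+2=3 d=1 *, l++

pair (1, 2) with sum 3 (|Δ|=1)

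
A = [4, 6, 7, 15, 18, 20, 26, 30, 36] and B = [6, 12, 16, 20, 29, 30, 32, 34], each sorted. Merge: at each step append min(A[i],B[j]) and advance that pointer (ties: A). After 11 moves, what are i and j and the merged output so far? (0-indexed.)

i=7, j=4, merged so far=[4, 6, 6, 7, 12, 15, 16, 18, 20, 20, 26]

[i=0,j=0] A[i]=4<=B[j]=6 take 4 → i++
[i=1,j=0] A[i]=6<=B[j]=6 take 6 → i++
[i=2,j=0] A[i]=7>B[j]=6 take 6 → j++
[i=2,j=1] A[i]=7<=B[j]=12 take 7 → i++
[i=3,j=1] A[i]=15>B[j]=12 take 12 → j++
[i=3,j=2] A[i]=15<=B[j]=16 take 15 → i++
[i=4,j=2] A[i]=18>B[j]=16 take 16 → j++
[i=4,j=3] A[i]=18<=B[j]=20 take 18 → i++
[i=5,j=3] A[i]=20<=B[j]=20 take 20 → i++
[i=6,j=3] A[i]=26>B[j]=20 take 20 → j++
[i=6,j=4] A[i]=26<=B[j]=29 take 26 → i++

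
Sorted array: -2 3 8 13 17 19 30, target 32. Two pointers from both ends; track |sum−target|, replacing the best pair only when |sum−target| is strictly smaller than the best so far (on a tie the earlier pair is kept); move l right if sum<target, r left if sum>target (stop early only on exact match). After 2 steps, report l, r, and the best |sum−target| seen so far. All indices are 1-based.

l=1 r=7: -2+30=28 d=4 *, l++
l=2 r=7: 3+30=33 d=1 *, r--

l=2, r=6, best |Δ|=1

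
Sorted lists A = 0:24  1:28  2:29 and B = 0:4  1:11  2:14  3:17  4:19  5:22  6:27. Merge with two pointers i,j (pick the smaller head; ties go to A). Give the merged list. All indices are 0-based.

[i=0,j=0] A[i]=24>B[j]=4 take 4 → j++
[i=0,j=1] A[i]=24>B[j]=11 take 11 → j++
[i=0,j=2] A[i]=24>B[j]=14 take 14 → j++
[i=0,j=3] A[i]=24>B[j]=17 take 17 → j++
[i=0,j=4] A[i]=24>B[j]=19 take 19 → j++
[i=0,j=5] A[i]=24>B[j]=22 take 22 → j++
[i=0,j=6] A[i]=24<=B[j]=27 take 24 → i++
[i=1,j=6] A[i]=28>B[j]=27 take 27 → j++
[i=1,j=7] B done, take A[i]=28 → i++
[i=2,j=7] B done, take A[i]=29 → i++

[4, 11, 14, 17, 19, 22, 24, 27, 28, 29]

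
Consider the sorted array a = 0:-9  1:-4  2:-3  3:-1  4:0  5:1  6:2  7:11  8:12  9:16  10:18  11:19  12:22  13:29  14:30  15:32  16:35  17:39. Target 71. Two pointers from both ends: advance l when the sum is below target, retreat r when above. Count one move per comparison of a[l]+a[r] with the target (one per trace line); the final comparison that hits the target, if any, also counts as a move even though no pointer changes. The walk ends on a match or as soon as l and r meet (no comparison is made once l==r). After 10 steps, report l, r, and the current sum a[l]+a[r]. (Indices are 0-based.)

[0,17] -9+39=30 <71 → l++
[1,17] -4+39=35 <71 → l++
[2,17] -3+39=36 <71 → l++
[3,17] -1+39=38 <71 → l++
[4,17] 0+39=39 <71 → l++
[5,17] 1+39=40 <71 → l++
[6,17] 2+39=41 <71 → l++
[7,17] 11+39=50 <71 → l++
[8,17] 12+39=51 <71 → l++
[9,17] 16+39=55 <71 → l++

l=10, r=17, sum=57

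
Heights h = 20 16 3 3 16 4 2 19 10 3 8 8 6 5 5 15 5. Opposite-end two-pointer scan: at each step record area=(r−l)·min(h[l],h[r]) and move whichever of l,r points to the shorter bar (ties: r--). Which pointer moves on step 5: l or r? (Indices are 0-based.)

[0,16] min(20,5)*16=80 best=80 * → r--
[0,15] min(20,15)*15=225 best=225 * → r--
[0,14] min(20,5)*14=70 best=225 → r--
[0,13] min(20,5)*13=65 best=225 → r--
[0,12] min(20,6)*12=72 best=225 → r--

r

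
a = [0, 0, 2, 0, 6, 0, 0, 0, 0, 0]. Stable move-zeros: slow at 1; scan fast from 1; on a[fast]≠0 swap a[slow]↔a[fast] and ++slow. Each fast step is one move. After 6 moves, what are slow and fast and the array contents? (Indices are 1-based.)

slow=3, fast=7, a=[2, 6, 0, 0, 0, 0, 0, 0, 0, 0]

slow=1 fast=1: a[fast]=0, fast++
slow=1 fast=2: a[fast]=0, fast++
slow=1 fast=3: a[fast]=2≠0 swap→a[1]=2, slow++,fast++
slow=2 fast=4: a[fast]=0, fast++
slow=2 fast=5: a[fast]=6≠0 swap→a[2]=6, slow++,fast++
slow=3 fast=6: a[fast]=0, fast++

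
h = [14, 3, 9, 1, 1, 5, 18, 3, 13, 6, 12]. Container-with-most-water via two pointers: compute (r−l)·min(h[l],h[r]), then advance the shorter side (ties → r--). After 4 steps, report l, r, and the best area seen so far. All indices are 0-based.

l=0, r=6, best area=120

[0,10] min(14,12)*10=120 best=120 * → r--
[0,9] min(14,6)*9=54 best=120 → r--
[0,8] min(14,13)*8=104 best=120 → r--
[0,7] min(14,3)*7=21 best=120 → r--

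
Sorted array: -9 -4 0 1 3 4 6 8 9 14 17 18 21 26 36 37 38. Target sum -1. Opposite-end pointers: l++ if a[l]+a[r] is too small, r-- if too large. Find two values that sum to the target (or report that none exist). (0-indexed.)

l=0 r=16: -9+38=29 >-1, r--
l=0 r=15: -9+37=28 >-1, r--
l=0 r=14: -9+36=27 >-1, r--
l=0 r=13: -9+26=17 >-1, r--
l=0 r=12: -9+21=12 >-1, r--
l=0 r=11: -9+18=9 >-1, r--
l=0 r=10: -9+17=8 >-1, r--
l=0 r=9: -9+14=5 >-1, r--
l=0 r=8: -9+9=0 >-1, r--
l=0 r=7: -9+8=-1, found

(-9, 8)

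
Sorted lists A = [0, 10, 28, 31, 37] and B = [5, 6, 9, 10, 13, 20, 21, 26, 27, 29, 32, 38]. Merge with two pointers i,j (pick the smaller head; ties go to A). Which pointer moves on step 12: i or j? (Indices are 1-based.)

i

[i=1,j=1] A[i]=0<=B[j]=5 take 0 → i++
[i=2,j=1] A[i]=10>B[j]=5 take 5 → j++
[i=2,j=2] A[i]=10>B[j]=6 take 6 → j++
[i=2,j=3] A[i]=10>B[j]=9 take 9 → j++
[i=2,j=4] A[i]=10<=B[j]=10 take 10 → i++
[i=3,j=4] A[i]=28>B[j]=10 take 10 → j++
[i=3,j=5] A[i]=28>B[j]=13 take 13 → j++
[i=3,j=6] A[i]=28>B[j]=20 take 20 → j++
[i=3,j=7] A[i]=28>B[j]=21 take 21 → j++
[i=3,j=8] A[i]=28>B[j]=26 take 26 → j++
[i=3,j=9] A[i]=28>B[j]=27 take 27 → j++
[i=3,j=10] A[i]=28<=B[j]=29 take 28 → i++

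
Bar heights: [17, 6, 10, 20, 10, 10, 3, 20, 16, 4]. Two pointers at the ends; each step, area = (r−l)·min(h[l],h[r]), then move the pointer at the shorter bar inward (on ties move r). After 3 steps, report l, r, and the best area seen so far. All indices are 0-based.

l=0 r=9: min(17,4)*9=36 best=36 *, r--
l=0 r=8: min(17,16)*8=128 best=128 *, r--
l=0 r=7: min(17,20)*7=119 best=128, l++

l=1, r=7, best area=128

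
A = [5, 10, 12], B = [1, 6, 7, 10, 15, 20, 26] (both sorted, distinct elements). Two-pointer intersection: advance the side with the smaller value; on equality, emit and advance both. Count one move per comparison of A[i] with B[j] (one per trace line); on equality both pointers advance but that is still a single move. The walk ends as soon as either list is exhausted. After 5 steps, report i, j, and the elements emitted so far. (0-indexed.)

i=2, j=4, emitted=[10]

[i=0,j=0] 5>1 → j++
[i=0,j=1] 5<6 → i++
[i=1,j=1] 10>6 → j++
[i=1,j=2] 10>7 → j++
[i=1,j=3] 10==10 emit → i++,j++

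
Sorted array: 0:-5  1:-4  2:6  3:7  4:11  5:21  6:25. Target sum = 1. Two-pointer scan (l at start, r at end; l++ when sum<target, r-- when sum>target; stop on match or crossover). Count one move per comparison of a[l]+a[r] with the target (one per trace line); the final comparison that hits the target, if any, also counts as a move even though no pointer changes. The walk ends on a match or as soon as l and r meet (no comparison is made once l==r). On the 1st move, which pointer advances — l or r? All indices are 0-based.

r

[0,6] -5+25=20 >1 → r--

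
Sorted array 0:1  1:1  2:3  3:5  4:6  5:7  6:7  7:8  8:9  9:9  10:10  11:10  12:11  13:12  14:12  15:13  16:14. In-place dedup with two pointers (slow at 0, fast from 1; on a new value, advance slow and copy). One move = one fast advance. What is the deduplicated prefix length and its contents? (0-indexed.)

length 12; prefix = [1, 3, 5, 6, 7, 8, 9, 10, 11, 12, 13, 14]

(s=0,f=1) a[fast]=1=a[slow] dup → fast++
(s=0,f=2) a[fast]=3≠a[slow]=1 write a[1]=3 → slow++,fast++
(s=1,f=3) a[fast]=5≠a[slow]=3 write a[2]=5 → slow++,fast++
(s=2,f=4) a[fast]=6≠a[slow]=5 write a[3]=6 → slow++,fast++
(s=3,f=5) a[fast]=7≠a[slow]=6 write a[4]=7 → slow++,fast++
(s=4,f=6) a[fast]=7=a[slow] dup → fast++
(s=4,f=7) a[fast]=8≠a[slow]=7 write a[5]=8 → slow++,fast++
(s=5,f=8) a[fast]=9≠a[slow]=8 write a[6]=9 → slow++,fast++
(s=6,f=9) a[fast]=9=a[slow] dup → fast++
(s=6,f=10) a[fast]=10≠a[slow]=9 write a[7]=10 → slow++,fast++
(s=7,f=11) a[fast]=10=a[slow] dup → fast++
(s=7,f=12) a[fast]=11≠a[slow]=10 write a[8]=11 → slow++,fast++
(s=8,f=13) a[fast]=12≠a[slow]=11 write a[9]=12 → slow++,fast++
(s=9,f=14) a[fast]=12=a[slow] dup → fast++
(s=9,f=15) a[fast]=13≠a[slow]=12 write a[10]=13 → slow++,fast++
(s=10,f=16) a[fast]=14≠a[slow]=13 write a[11]=14 → slow++,fast++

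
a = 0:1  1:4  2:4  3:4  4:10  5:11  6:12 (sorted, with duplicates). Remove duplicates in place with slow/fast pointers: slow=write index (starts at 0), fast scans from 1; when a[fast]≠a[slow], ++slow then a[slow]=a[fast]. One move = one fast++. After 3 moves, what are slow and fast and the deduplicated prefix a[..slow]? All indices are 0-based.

(s=0,f=1) a[fast]=4≠a[slow]=1 write a[1]=4 → slow++,fast++
(s=1,f=2) a[fast]=4=a[slow] dup → fast++
(s=1,f=3) a[fast]=4=a[slow] dup → fast++

slow=1, fast=4, prefix=[1, 4]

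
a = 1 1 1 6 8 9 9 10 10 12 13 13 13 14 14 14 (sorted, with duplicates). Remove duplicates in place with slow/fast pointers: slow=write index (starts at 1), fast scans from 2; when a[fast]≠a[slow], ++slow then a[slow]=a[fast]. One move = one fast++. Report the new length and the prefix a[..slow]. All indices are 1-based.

length 8; prefix = [1, 6, 8, 9, 10, 12, 13, 14]

(s=1,f=2) a[fast]=1=a[slow] dup → fast++
(s=1,f=3) a[fast]=1=a[slow] dup → fast++
(s=1,f=4) a[fast]=6≠a[slow]=1 write a[2]=6 → slow++,fast++
(s=2,f=5) a[fast]=8≠a[slow]=6 write a[3]=8 → slow++,fast++
(s=3,f=6) a[fast]=9≠a[slow]=8 write a[4]=9 → slow++,fast++
(s=4,f=7) a[fast]=9=a[slow] dup → fast++
(s=4,f=8) a[fast]=10≠a[slow]=9 write a[5]=10 → slow++,fast++
(s=5,f=9) a[fast]=10=a[slow] dup → fast++
(s=5,f=10) a[fast]=12≠a[slow]=10 write a[6]=12 → slow++,fast++
(s=6,f=11) a[fast]=13≠a[slow]=12 write a[7]=13 → slow++,fast++
(s=7,f=12) a[fast]=13=a[slow] dup → fast++
(s=7,f=13) a[fast]=13=a[slow] dup → fast++
(s=7,f=14) a[fast]=14≠a[slow]=13 write a[8]=14 → slow++,fast++
(s=8,f=15) a[fast]=14=a[slow] dup → fast++
(s=8,f=16) a[fast]=14=a[slow] dup → fast++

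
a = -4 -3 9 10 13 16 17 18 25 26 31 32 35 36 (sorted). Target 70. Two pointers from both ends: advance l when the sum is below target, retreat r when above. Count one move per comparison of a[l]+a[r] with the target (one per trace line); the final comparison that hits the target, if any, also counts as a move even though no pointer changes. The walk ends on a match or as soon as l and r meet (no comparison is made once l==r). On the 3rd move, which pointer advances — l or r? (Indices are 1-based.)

l

l=1 r=14: -4+36=32 <70, l++
l=2 r=14: -3+36=33 <70, l++
l=3 r=14: 9+36=45 <70, l++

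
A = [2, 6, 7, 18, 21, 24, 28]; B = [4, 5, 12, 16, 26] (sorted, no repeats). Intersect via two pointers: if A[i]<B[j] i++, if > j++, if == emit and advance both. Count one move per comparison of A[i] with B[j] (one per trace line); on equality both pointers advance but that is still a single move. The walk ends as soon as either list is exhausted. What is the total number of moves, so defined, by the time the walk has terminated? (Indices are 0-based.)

[i=0,j=0] 2<4 → i++
[i=1,j=0] 6>4 → j++
[i=1,j=1] 6>5 → j++
[i=1,j=2] 6<12 → i++
[i=2,j=2] 7<12 → i++
[i=3,j=2] 18>12 → j++
[i=3,j=3] 18>16 → j++
[i=3,j=4] 18<26 → i++
[i=4,j=4] 21<26 → i++
[i=5,j=4] 24<26 → i++
[i=6,j=4] 28>26 → j++

11 moves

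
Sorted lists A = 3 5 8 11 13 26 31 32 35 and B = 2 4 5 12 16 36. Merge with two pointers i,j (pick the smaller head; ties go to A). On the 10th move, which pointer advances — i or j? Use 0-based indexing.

j

i=0 j=0: A[i]=3>B[j]=2 take 2, j++
i=0 j=1: A[i]=3<=B[j]=4 take 3, i++
i=1 j=1: A[i]=5>B[j]=4 take 4, j++
i=1 j=2: A[i]=5<=B[j]=5 take 5, i++
i=2 j=2: A[i]=8>B[j]=5 take 5, j++
i=2 j=3: A[i]=8<=B[j]=12 take 8, i++
i=3 j=3: A[i]=11<=B[j]=12 take 11, i++
i=4 j=3: A[i]=13>B[j]=12 take 12, j++
i=4 j=4: A[i]=13<=B[j]=16 take 13, i++
i=5 j=4: A[i]=26>B[j]=16 take 16, j++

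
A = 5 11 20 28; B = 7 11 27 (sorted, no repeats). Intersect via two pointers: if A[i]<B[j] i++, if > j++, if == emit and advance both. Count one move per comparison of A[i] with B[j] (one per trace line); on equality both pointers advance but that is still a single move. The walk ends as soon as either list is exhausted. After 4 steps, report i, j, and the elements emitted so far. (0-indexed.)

[i=0,j=0] 5<7 → i++
[i=1,j=0] 11>7 → j++
[i=1,j=1] 11==11 emit → i++,j++
[i=2,j=2] 20<27 → i++

i=3, j=2, emitted=[11]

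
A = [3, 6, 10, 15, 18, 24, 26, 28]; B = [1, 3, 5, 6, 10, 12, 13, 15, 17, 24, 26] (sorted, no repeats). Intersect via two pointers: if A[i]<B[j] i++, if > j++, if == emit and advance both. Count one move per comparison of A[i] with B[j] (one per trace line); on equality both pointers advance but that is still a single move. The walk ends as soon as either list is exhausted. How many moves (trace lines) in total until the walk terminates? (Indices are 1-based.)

[i=1,j=1] 3>1 → j++
[i=1,j=2] 3==3 emit → i++,j++
[i=2,j=3] 6>5 → j++
[i=2,j=4] 6==6 emit → i++,j++
[i=3,j=5] 10==10 emit → i++,j++
[i=4,j=6] 15>12 → j++
[i=4,j=7] 15>13 → j++
[i=4,j=8] 15==15 emit → i++,j++
[i=5,j=9] 18>17 → j++
[i=5,j=10] 18<24 → i++
[i=6,j=10] 24==24 emit → i++,j++
[i=7,j=11] 26==26 emit → i++,j++

12 moves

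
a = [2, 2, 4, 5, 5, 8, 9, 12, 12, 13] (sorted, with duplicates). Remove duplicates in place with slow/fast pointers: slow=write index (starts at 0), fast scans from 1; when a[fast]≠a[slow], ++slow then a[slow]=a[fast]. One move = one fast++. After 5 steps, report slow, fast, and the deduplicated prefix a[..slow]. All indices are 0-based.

slow=0 fast=1: a[fast]=2=a[slow] dup, fast++
slow=0 fast=2: a[fast]=4≠a[slow]=2 write a[1]=4, slow++,fast++
slow=1 fast=3: a[fast]=5≠a[slow]=4 write a[2]=5, slow++,fast++
slow=2 fast=4: a[fast]=5=a[slow] dup, fast++
slow=2 fast=5: a[fast]=8≠a[slow]=5 write a[3]=8, slow++,fast++

slow=3, fast=6, prefix=[2, 4, 5, 8]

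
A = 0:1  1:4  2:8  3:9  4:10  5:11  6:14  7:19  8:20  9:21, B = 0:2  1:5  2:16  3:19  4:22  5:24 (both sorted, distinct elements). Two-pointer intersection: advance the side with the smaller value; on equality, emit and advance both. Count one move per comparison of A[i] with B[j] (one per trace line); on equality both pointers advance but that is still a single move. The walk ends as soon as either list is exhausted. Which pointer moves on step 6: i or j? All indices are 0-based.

i

i=0 j=0: 1<2, i++
i=1 j=0: 4>2, j++
i=1 j=1: 4<5, i++
i=2 j=1: 8>5, j++
i=2 j=2: 8<16, i++
i=3 j=2: 9<16, i++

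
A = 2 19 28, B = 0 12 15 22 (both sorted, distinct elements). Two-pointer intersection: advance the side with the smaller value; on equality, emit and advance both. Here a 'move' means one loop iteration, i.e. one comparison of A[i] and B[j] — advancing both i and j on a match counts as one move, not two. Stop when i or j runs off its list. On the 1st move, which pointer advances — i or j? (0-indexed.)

j

i=0 j=0: 2>0, j++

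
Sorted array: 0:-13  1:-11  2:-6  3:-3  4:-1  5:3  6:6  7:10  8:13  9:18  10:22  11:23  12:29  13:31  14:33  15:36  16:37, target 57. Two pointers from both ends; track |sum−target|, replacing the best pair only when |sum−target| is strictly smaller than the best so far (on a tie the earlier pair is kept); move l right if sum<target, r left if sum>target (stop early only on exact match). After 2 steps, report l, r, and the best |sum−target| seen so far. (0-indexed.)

l=0 r=16: -13+37=24 d=33 *, l++
l=1 r=16: -11+37=26 d=31 *, l++

l=2, r=16, best |Δ|=31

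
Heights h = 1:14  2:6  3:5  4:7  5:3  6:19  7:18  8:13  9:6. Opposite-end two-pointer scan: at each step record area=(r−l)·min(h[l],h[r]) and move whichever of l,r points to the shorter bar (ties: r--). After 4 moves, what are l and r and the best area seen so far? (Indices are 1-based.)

[1,9] min(14,6)*8=48 best=48 * → r--
[1,8] min(14,13)*7=91 best=91 * → r--
[1,7] min(14,18)*6=84 best=91 → l++
[2,7] min(6,18)*5=30 best=91 → l++

l=3, r=7, best area=91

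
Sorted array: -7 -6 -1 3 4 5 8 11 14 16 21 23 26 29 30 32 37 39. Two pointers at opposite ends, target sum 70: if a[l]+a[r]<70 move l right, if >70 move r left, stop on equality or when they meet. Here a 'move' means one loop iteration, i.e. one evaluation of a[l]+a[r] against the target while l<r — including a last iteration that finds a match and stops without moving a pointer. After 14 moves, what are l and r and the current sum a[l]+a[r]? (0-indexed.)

l=14, r=17, sum=69

[0,17] -7+39=32 <70 → l++
[1,17] -6+39=33 <70 → l++
[2,17] -1+39=38 <70 → l++
[3,17] 3+39=42 <70 → l++
[4,17] 4+39=43 <70 → l++
[5,17] 5+39=44 <70 → l++
[6,17] 8+39=47 <70 → l++
[7,17] 11+39=50 <70 → l++
[8,17] 14+39=53 <70 → l++
[9,17] 16+39=55 <70 → l++
[10,17] 21+39=60 <70 → l++
[11,17] 23+39=62 <70 → l++
[12,17] 26+39=65 <70 → l++
[13,17] 29+39=68 <70 → l++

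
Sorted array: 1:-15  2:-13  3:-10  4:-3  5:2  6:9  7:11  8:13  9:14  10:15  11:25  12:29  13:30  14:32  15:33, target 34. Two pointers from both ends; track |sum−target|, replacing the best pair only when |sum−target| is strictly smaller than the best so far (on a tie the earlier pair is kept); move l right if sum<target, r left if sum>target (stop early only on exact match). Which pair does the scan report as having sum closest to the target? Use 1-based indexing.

pair (2, 32) with sum 34 (|Δ|=0)

l=1 r=15: -15+33=18 d=16 *, l++
l=2 r=15: -13+33=20 d=14 *, l++
l=3 r=15: -10+33=23 d=11 *, l++
l=4 r=15: -3+33=30 d=4 *, l++
l=5 r=15: 2+33=35 d=1 *, r--
l=5 r=14: 2+32=34 d=0 *, stop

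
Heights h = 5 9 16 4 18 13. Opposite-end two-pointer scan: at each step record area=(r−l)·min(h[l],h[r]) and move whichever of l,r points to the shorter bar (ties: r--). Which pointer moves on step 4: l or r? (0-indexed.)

l

l=0 r=5: min(5,13)*5=25 best=25 *, l++
l=1 r=5: min(9,13)*4=36 best=36 *, l++
l=2 r=5: min(16,13)*3=39 best=39 *, r--
l=2 r=4: min(16,18)*2=32 best=39, l++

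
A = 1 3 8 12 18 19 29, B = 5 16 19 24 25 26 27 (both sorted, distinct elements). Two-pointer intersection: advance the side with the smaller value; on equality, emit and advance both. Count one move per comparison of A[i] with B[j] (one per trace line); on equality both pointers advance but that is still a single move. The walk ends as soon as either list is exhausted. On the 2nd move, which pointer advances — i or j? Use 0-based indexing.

i=0 j=0: 1<5, i++
i=1 j=0: 3<5, i++

i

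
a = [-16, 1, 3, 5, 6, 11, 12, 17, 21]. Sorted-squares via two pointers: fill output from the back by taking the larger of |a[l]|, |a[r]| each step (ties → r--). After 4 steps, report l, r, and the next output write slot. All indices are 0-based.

l=1, r=5, next write slot=4

[0,8] |-16|<=|21| out[8]=441 → r--
[0,7] |-16|<=|17| out[7]=289 → r--
[0,6] |-16|>|12| out[6]=256 → l++
[1,6] |1|<=|12| out[5]=144 → r--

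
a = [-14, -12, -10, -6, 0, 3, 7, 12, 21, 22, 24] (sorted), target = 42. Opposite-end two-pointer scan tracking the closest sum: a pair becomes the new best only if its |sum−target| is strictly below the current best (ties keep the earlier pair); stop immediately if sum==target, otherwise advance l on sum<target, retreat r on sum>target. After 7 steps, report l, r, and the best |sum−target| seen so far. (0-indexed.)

[0,10] -14+24=10 d=32 * → l++
[1,10] -12+24=12 d=30 * → l++
[2,10] -10+24=14 d=28 * → l++
[3,10] -6+24=18 d=24 * → l++
[4,10] 0+24=24 d=18 * → l++
[5,10] 3+24=27 d=15 * → l++
[6,10] 7+24=31 d=11 * → l++

l=7, r=10, best |Δ|=11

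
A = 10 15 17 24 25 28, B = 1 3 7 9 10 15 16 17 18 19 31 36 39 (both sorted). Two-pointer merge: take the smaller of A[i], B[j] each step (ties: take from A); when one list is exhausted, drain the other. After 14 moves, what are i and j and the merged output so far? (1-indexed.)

[i=1,j=1] A[i]=10>B[j]=1 take 1 → j++
[i=1,j=2] A[i]=10>B[j]=3 take 3 → j++
[i=1,j=3] A[i]=10>B[j]=7 take 7 → j++
[i=1,j=4] A[i]=10>B[j]=9 take 9 → j++
[i=1,j=5] A[i]=10<=B[j]=10 take 10 → i++
[i=2,j=5] A[i]=15>B[j]=10 take 10 → j++
[i=2,j=6] A[i]=15<=B[j]=15 take 15 → i++
[i=3,j=6] A[i]=17>B[j]=15 take 15 → j++
[i=3,j=7] A[i]=17>B[j]=16 take 16 → j++
[i=3,j=8] A[i]=17<=B[j]=17 take 17 → i++
[i=4,j=8] A[i]=24>B[j]=17 take 17 → j++
[i=4,j=9] A[i]=24>B[j]=18 take 18 → j++
[i=4,j=10] A[i]=24>B[j]=19 take 19 → j++
[i=4,j=11] A[i]=24<=B[j]=31 take 24 → i++

i=5, j=11, merged so far=[1, 3, 7, 9, 10, 10, 15, 15, 16, 17, 17, 18, 19, 24]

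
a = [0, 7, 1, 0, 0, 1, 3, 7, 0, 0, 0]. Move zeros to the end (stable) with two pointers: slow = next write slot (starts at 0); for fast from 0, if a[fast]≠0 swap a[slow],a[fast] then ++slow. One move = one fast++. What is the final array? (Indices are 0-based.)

slow=0 fast=0: a[fast]=0, fast++
slow=0 fast=1: a[fast]=7≠0 swap→a[0]=7, slow++,fast++
slow=1 fast=2: a[fast]=1≠0 swap→a[1]=1, slow++,fast++
slow=2 fast=3: a[fast]=0, fast++
slow=2 fast=4: a[fast]=0, fast++
slow=2 fast=5: a[fast]=1≠0 swap→a[2]=1, slow++,fast++
slow=3 fast=6: a[fast]=3≠0 swap→a[3]=3, slow++,fast++
slow=4 fast=7: a[fast]=7≠0 swap→a[4]=7, slow++,fast++
slow=5 fast=8: a[fast]=0, fast++
slow=5 fast=9: a[fast]=0, fast++
slow=5 fast=10: a[fast]=0, fast++

[7, 1, 1, 3, 7, 0, 0, 0, 0, 0, 0]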